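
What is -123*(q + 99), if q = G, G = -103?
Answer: 492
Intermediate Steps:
q = -103
-123*(q + 99) = -123*(-103 + 99) = -123*(-4) = 492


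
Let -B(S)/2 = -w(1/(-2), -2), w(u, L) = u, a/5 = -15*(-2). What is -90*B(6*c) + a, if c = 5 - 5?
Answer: 240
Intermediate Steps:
a = 150 (a = 5*(-15*(-2)) = 5*30 = 150)
c = 0
B(S) = -1 (B(S) = -(-2)/(-2) = -(-2)*(-1)/2 = -2*½ = -1)
-90*B(6*c) + a = -90*(-1) + 150 = 90 + 150 = 240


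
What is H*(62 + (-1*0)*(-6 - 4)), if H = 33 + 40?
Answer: 4526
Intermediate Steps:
H = 73
H*(62 + (-1*0)*(-6 - 4)) = 73*(62 + (-1*0)*(-6 - 4)) = 73*(62 + 0*(-10)) = 73*(62 + 0) = 73*62 = 4526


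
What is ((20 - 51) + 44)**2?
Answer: 169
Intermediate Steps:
((20 - 51) + 44)**2 = (-31 + 44)**2 = 13**2 = 169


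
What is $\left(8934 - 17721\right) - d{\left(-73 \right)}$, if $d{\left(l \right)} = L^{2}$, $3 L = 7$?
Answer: $- \frac{79132}{9} \approx -8792.4$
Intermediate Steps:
$L = \frac{7}{3}$ ($L = \frac{1}{3} \cdot 7 = \frac{7}{3} \approx 2.3333$)
$d{\left(l \right)} = \frac{49}{9}$ ($d{\left(l \right)} = \left(\frac{7}{3}\right)^{2} = \frac{49}{9}$)
$\left(8934 - 17721\right) - d{\left(-73 \right)} = \left(8934 - 17721\right) - \frac{49}{9} = -8787 - \frac{49}{9} = - \frac{79132}{9}$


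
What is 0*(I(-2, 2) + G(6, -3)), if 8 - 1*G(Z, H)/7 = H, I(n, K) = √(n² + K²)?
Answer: 0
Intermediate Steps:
I(n, K) = √(K² + n²)
G(Z, H) = 56 - 7*H
0*(I(-2, 2) + G(6, -3)) = 0*(√(2² + (-2)²) + (56 - 7*(-3))) = 0*(√(4 + 4) + (56 + 21)) = 0*(√8 + 77) = 0*(2*√2 + 77) = 0*(77 + 2*√2) = 0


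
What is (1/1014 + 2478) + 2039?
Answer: 4580239/1014 ≈ 4517.0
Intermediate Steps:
(1/1014 + 2478) + 2039 = 2512693/1014 + 2039 = 4580239/1014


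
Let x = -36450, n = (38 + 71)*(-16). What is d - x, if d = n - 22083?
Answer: 12623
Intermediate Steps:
n = -1744 (n = 109*(-16) = -1744)
d = -23827 (d = -1744 - 22083 = -23827)
d - x = -23827 - 1*(-36450) = -23827 + 36450 = 12623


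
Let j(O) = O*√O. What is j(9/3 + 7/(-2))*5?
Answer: -5*I*√2/4 ≈ -1.7678*I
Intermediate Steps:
j(O) = O^(3/2)
j(9/3 + 7/(-2))*5 = (9/3 + 7/(-2))^(3/2)*5 = (9*(⅓) + 7*(-½))^(3/2)*5 = (3 - 7/2)^(3/2)*5 = (-½)^(3/2)*5 = -I*√2/4*5 = -5*I*√2/4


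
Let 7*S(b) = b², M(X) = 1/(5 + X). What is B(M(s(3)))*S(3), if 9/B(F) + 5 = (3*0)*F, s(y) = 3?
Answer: -81/35 ≈ -2.3143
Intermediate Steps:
B(F) = -9/5 (B(F) = 9/(-5 + (3*0)*F) = 9/(-5 + 0*F) = 9/(-5 + 0) = 9/(-5) = 9*(-⅕) = -9/5)
S(b) = b²/7
B(M(s(3)))*S(3) = -9*3²/35 = -9*9/35 = -9/5*9/7 = -81/35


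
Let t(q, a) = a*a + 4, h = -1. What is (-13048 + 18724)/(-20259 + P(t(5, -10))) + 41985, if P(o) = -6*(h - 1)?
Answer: 283354873/6749 ≈ 41985.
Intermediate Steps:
t(q, a) = 4 + a² (t(q, a) = a² + 4 = 4 + a²)
P(o) = 12 (P(o) = -6*(-1 - 1) = -6*(-2) = 12)
(-13048 + 18724)/(-20259 + P(t(5, -10))) + 41985 = (-13048 + 18724)/(-20259 + 12) + 41985 = 5676/(-20247) + 41985 = 5676*(-1/20247) + 41985 = -1892/6749 + 41985 = 283354873/6749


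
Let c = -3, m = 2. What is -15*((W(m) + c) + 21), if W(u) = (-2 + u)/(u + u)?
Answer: -270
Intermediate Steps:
W(u) = (-2 + u)/(2*u) (W(u) = (-2 + u)/((2*u)) = (-2 + u)*(1/(2*u)) = (-2 + u)/(2*u))
-15*((W(m) + c) + 21) = -15*(((½)*(-2 + 2)/2 - 3) + 21) = -15*(((½)*(½)*0 - 3) + 21) = -15*((0 - 3) + 21) = -15*(-3 + 21) = -15*18 = -270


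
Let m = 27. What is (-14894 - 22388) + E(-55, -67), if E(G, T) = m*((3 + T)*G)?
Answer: 57758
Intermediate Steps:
E(G, T) = 27*G*(3 + T) (E(G, T) = 27*((3 + T)*G) = 27*(G*(3 + T)) = 27*G*(3 + T))
(-14894 - 22388) + E(-55, -67) = (-14894 - 22388) + 27*(-55)*(3 - 67) = -37282 + 27*(-55)*(-64) = -37282 + 95040 = 57758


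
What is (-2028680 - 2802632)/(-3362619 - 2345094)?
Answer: 4831312/5707713 ≈ 0.84645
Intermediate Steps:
(-2028680 - 2802632)/(-3362619 - 2345094) = -4831312/(-5707713) = -4831312*(-1/5707713) = 4831312/5707713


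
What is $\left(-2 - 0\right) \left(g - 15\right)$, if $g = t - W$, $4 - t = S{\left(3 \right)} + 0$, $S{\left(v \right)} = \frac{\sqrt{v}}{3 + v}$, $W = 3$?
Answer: $28 + \frac{\sqrt{3}}{3} \approx 28.577$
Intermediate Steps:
$S{\left(v \right)} = \frac{\sqrt{v}}{3 + v}$
$t = 4 - \frac{\sqrt{3}}{6}$ ($t = 4 - \left(\frac{\sqrt{3}}{3 + 3} + 0\right) = 4 - \left(\frac{\sqrt{3}}{6} + 0\right) = 4 - \frac{\sqrt{3}}{6} \approx 3.7113$)
$g = 1 - \frac{\sqrt{3}}{6}$ ($g = \left(4 - \frac{\sqrt{3}}{6}\right) - 3 = 1 - \frac{\sqrt{3}}{6} \approx 0.71132$)
$\left(-2 - 0\right) \left(g - 15\right) = \left(-2 - 0\right) \left(\left(1 - \frac{\sqrt{3}}{6}\right) - 15\right) = \left(-2 + 0\right) \left(-14 - \frac{\sqrt{3}}{6}\right) = - 2 \left(-14 - \frac{\sqrt{3}}{6}\right) = 28 + \frac{\sqrt{3}}{3}$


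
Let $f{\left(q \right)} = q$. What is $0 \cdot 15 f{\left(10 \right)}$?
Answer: $0$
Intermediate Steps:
$0 \cdot 15 f{\left(10 \right)} = 0 \cdot 15 \cdot 10 = 0 \cdot 10 = 0$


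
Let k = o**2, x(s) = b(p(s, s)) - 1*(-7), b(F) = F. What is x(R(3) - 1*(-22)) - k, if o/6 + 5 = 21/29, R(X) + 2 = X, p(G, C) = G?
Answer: -528306/841 ≈ -628.19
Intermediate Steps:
R(X) = -2 + X
o = -744/29 (o = -30 + 6*(21/29) = -30 + 126/29 = -744/29 ≈ -25.655)
x(s) = 7 + s (x(s) = s - 1*(-7) = s + 7 = 7 + s)
k = 553536/841 (k = (-744/29)**2 = 553536/841 ≈ 658.19)
x(R(3) - 1*(-22)) - k = (7 + ((-2 + 3) - 1*(-22))) - 1*553536/841 = (7 + (1 + 22)) - 553536/841 = (7 + 23) - 553536/841 = 30 - 553536/841 = -528306/841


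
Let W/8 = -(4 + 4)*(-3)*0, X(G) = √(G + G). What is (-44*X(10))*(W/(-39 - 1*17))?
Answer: 0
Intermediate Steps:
X(G) = √2*√G (X(G) = √(2*G) = √2*√G)
W = 0 (W = 8*(-(4 + 4)*(-3)*0) = 8*(-8*(-3)*0) = 8*(-1*(-24)*0) = 8*(24*0) = 8*0 = 0)
(-44*X(10))*(W/(-39 - 1*17)) = (-44*√2*√10)*(0/(-39 - 1*17)) = (-88*√5)*(0/(-39 - 17)) = (-88*√5)*(0/(-56)) = (-88*√5)*(0*(-1/56)) = -88*√5*0 = 0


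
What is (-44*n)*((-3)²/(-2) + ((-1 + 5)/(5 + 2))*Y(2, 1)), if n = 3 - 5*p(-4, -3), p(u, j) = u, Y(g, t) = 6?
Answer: 7590/7 ≈ 1084.3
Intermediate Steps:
n = 23 (n = 3 - 5*(-4) = 3 + 20 = 23)
(-44*n)*((-3)²/(-2) + ((-1 + 5)/(5 + 2))*Y(2, 1)) = (-44*23)*((-3)²/(-2) + ((-1 + 5)/(5 + 2))*6) = -1012*(9*(-½) + (4/7)*6) = -1012*(-9/2 + (4*(⅐))*6) = -1012*(-9/2 + (4/7)*6) = -1012*(-9/2 + 24/7) = -1012*(-15/14) = 7590/7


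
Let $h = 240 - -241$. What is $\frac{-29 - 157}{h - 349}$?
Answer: $- \frac{31}{22} \approx -1.4091$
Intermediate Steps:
$h = 481$ ($h = 240 + 241 = 481$)
$\frac{-29 - 157}{h - 349} = \frac{-29 - 157}{481 - 349} = - \frac{186}{132} = \left(-186\right) \frac{1}{132} = - \frac{31}{22}$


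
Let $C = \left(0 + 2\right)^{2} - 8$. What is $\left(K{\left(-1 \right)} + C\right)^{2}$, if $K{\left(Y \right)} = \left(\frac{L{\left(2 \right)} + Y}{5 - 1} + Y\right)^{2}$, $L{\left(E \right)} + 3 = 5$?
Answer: $\frac{3025}{256} \approx 11.816$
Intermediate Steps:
$L{\left(E \right)} = 2$ ($L{\left(E \right)} = -3 + 5 = 2$)
$C = -4$ ($C = 2^{2} - 8 = 4 - 8 = -4$)
$K{\left(Y \right)} = \left(\frac{1}{2} + \frac{5 Y}{4}\right)^{2}$ ($K{\left(Y \right)} = \left(\frac{2 + Y}{5 - 1} + Y\right)^{2} = \left(\frac{2 + Y}{4} + Y\right)^{2} = \left(\left(2 + Y\right) \frac{1}{4} + Y\right)^{2} = \left(\left(\frac{1}{2} + \frac{Y}{4}\right) + Y\right)^{2} = \left(\frac{1}{2} + \frac{5 Y}{4}\right)^{2}$)
$\left(K{\left(-1 \right)} + C\right)^{2} = \left(\frac{\left(2 + 5 \left(-1\right)\right)^{2}}{16} - 4\right)^{2} = \left(\frac{\left(2 - 5\right)^{2}}{16} - 4\right)^{2} = \left(\frac{\left(-3\right)^{2}}{16} - 4\right)^{2} = \left(\frac{1}{16} \cdot 9 - 4\right)^{2} = \left(\frac{9}{16} - 4\right)^{2} = \left(- \frac{55}{16}\right)^{2} = \frac{3025}{256}$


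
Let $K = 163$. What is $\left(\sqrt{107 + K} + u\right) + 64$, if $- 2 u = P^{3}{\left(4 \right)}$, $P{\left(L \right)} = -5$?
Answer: $\frac{253}{2} + 3 \sqrt{30} \approx 142.93$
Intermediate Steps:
$u = \frac{125}{2}$ ($u = - \frac{\left(-5\right)^{3}}{2} = \left(- \frac{1}{2}\right) \left(-125\right) = \frac{125}{2} \approx 62.5$)
$\left(\sqrt{107 + K} + u\right) + 64 = \left(\sqrt{107 + 163} + \frac{125}{2}\right) + 64 = \left(\sqrt{270} + \frac{125}{2}\right) + 64 = \left(3 \sqrt{30} + \frac{125}{2}\right) + 64 = \left(\frac{125}{2} + 3 \sqrt{30}\right) + 64 = \frac{253}{2} + 3 \sqrt{30}$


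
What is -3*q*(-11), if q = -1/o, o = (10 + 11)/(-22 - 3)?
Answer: 275/7 ≈ 39.286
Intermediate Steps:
o = -21/25 (o = 21/(-25) = 21*(-1/25) = -21/25 ≈ -0.84000)
q = 25/21 (q = -1/(-21/25) = -1*(-25/21) = 25/21 ≈ 1.1905)
-3*q*(-11) = -3*25/21*(-11) = -25/7*(-11) = 275/7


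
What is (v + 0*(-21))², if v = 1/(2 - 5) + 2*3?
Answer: 289/9 ≈ 32.111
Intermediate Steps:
v = 17/3 (v = 1/(-3) + 6 = -⅓ + 6 = 17/3 ≈ 5.6667)
(v + 0*(-21))² = (17/3 + 0*(-21))² = (17/3 + 0)² = (17/3)² = 289/9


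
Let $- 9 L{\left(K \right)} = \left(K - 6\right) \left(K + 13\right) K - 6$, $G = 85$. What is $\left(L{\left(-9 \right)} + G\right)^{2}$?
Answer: $\frac{5929}{9} \approx 658.78$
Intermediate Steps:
$L{\left(K \right)} = \frac{2}{3} - \frac{K \left(-6 + K\right) \left(13 + K\right)}{9}$ ($L{\left(K \right)} = - \frac{\left(K - 6\right) \left(K + 13\right) K - 6}{9} = - \frac{\left(-6 + K\right) \left(13 + K\right) K - 6}{9} = - \frac{K \left(-6 + K\right) \left(13 + K\right) - 6}{9} = - \frac{-6 + K \left(-6 + K\right) \left(13 + K\right)}{9} = \frac{2}{3} - \frac{K \left(-6 + K\right) \left(13 + K\right)}{9}$)
$\left(L{\left(-9 \right)} + G\right)^{2} = \left(\left(\frac{2}{3} - \frac{7 \left(-9\right)^{2}}{9} - \frac{\left(-9\right)^{3}}{9} + \frac{26}{3} \left(-9\right)\right) + 85\right)^{2} = \left(\left(\frac{2}{3} - 63 - -81 - 78\right) + 85\right)^{2} = \left(\left(\frac{2}{3} - 63 + 81 - 78\right) + 85\right)^{2} = \left(- \frac{178}{3} + 85\right)^{2} = \left(\frac{77}{3}\right)^{2} = \frac{5929}{9}$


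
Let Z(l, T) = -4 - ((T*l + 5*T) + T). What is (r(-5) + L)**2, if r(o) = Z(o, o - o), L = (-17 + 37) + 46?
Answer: 3844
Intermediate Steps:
Z(l, T) = -4 - 6*T - T*l (Z(l, T) = -4 - ((5*T + T*l) + T) = -4 - (6*T + T*l) = -4 + (-6*T - T*l) = -4 - 6*T - T*l)
L = 66 (L = 20 + 46 = 66)
r(o) = -4 (r(o) = -4 - 6*(o - o) - (o - o)*o = -4 - 6*0 - 1*0*o = -4 + 0 + 0 = -4)
(r(-5) + L)**2 = (-4 + 66)**2 = 62**2 = 3844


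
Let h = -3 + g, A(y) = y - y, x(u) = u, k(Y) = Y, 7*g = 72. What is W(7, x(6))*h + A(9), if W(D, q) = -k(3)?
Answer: -153/7 ≈ -21.857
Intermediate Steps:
g = 72/7 (g = (⅐)*72 = 72/7 ≈ 10.286)
A(y) = 0
h = 51/7 (h = -3 + 72/7 = 51/7 ≈ 7.2857)
W(D, q) = -3 (W(D, q) = -1*3 = -3)
W(7, x(6))*h + A(9) = -3*51/7 + 0 = -153/7 + 0 = -153/7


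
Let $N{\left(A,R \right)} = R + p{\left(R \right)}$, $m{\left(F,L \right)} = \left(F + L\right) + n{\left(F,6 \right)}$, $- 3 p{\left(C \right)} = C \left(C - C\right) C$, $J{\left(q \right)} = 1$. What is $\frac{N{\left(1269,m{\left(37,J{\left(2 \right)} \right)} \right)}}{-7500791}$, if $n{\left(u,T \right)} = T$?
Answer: $- \frac{44}{7500791} \approx -5.866 \cdot 10^{-6}$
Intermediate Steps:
$p{\left(C \right)} = 0$ ($p{\left(C \right)} = - \frac{C \left(C - C\right) C}{3} = - \frac{C 0 C}{3} = - \frac{0 C}{3} = \left(- \frac{1}{3}\right) 0 = 0$)
$m{\left(F,L \right)} = 6 + F + L$ ($m{\left(F,L \right)} = \left(F + L\right) + 6 = 6 + F + L$)
$N{\left(A,R \right)} = R$ ($N{\left(A,R \right)} = R + 0 = R$)
$\frac{N{\left(1269,m{\left(37,J{\left(2 \right)} \right)} \right)}}{-7500791} = \frac{6 + 37 + 1}{-7500791} = 44 \left(- \frac{1}{7500791}\right) = - \frac{44}{7500791}$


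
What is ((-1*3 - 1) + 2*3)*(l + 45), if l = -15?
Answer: 60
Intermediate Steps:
((-1*3 - 1) + 2*3)*(l + 45) = ((-1*3 - 1) + 2*3)*(-15 + 45) = ((-3 - 1) + 6)*30 = (-4 + 6)*30 = 2*30 = 60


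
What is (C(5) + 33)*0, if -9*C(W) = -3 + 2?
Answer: 0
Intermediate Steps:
C(W) = 1/9 (C(W) = -(-3 + 2)/9 = -1/9*(-1) = 1/9)
(C(5) + 33)*0 = (1/9 + 33)*0 = (298/9)*0 = 0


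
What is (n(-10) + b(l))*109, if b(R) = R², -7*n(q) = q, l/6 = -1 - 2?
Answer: 248302/7 ≈ 35472.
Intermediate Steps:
l = -18 (l = 6*(-1 - 2) = 6*(-3) = -18)
n(q) = -q/7
(n(-10) + b(l))*109 = (-⅐*(-10) + (-18)²)*109 = (10/7 + 324)*109 = (2278/7)*109 = 248302/7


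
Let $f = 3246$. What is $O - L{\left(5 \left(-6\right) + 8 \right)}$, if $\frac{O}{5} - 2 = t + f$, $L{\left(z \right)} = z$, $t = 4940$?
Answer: $40962$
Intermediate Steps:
$O = 40940$ ($O = 10 + 5 \left(4940 + 3246\right) = 10 + 5 \cdot 8186 = 10 + 40930 = 40940$)
$O - L{\left(5 \left(-6\right) + 8 \right)} = 40940 - \left(5 \left(-6\right) + 8\right) = 40940 - \left(-30 + 8\right) = 40940 - -22 = 40940 + 22 = 40962$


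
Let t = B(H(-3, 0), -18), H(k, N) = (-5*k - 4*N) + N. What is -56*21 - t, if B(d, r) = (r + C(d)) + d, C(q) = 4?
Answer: -1177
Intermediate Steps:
H(k, N) = -5*k - 3*N
B(d, r) = 4 + d + r (B(d, r) = (r + 4) + d = (4 + r) + d = 4 + d + r)
t = 1 (t = 4 + (-5*(-3) - 3*0) - 18 = 4 + (15 + 0) - 18 = 4 + 15 - 18 = 1)
-56*21 - t = -56*21 - 1*1 = -1176 - 1 = -1177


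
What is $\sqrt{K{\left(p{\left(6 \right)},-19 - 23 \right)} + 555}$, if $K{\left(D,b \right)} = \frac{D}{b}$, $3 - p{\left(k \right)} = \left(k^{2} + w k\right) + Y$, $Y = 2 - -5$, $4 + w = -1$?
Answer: $\frac{2 \sqrt{61215}}{21} \approx 23.563$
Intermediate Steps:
$w = -5$ ($w = -4 - 1 = -5$)
$Y = 7$ ($Y = 2 + 5 = 7$)
$p{\left(k \right)} = -4 - k^{2} + 5 k$ ($p{\left(k \right)} = 3 - \left(\left(k^{2} - 5 k\right) + 7\right) = 3 - \left(7 + k^{2} - 5 k\right) = -4 - k^{2} + 5 k$)
$\sqrt{K{\left(p{\left(6 \right)},-19 - 23 \right)} + 555} = \sqrt{\frac{-4 - 6^{2} + 5 \cdot 6}{-19 - 23} + 555} = \sqrt{\frac{-4 - 36 + 30}{-42} + 555} = \sqrt{\left(-4 - 36 + 30\right) \left(- \frac{1}{42}\right) + 555} = \sqrt{\left(-10\right) \left(- \frac{1}{42}\right) + 555} = \sqrt{\frac{5}{21} + 555} = \sqrt{\frac{11660}{21}} = \frac{2 \sqrt{61215}}{21}$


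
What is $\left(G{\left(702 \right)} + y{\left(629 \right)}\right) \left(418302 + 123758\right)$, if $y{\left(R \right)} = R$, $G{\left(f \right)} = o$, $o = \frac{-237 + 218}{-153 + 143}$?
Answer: $341985654$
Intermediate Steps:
$o = \frac{19}{10}$ ($o = - \frac{19}{-10} = \left(-19\right) \left(- \frac{1}{10}\right) = \frac{19}{10} \approx 1.9$)
$G{\left(f \right)} = \frac{19}{10}$
$\left(G{\left(702 \right)} + y{\left(629 \right)}\right) \left(418302 + 123758\right) = \left(\frac{19}{10} + 629\right) \left(418302 + 123758\right) = \frac{6309}{10} \cdot 542060 = 341985654$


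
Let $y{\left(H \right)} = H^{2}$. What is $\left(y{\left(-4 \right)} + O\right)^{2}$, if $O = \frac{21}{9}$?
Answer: $\frac{3025}{9} \approx 336.11$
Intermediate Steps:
$O = \frac{7}{3}$ ($O = 21 \cdot \frac{1}{9} = \frac{7}{3} \approx 2.3333$)
$\left(y{\left(-4 \right)} + O\right)^{2} = \left(\left(-4\right)^{2} + \frac{7}{3}\right)^{2} = \left(16 + \frac{7}{3}\right)^{2} = \left(\frac{55}{3}\right)^{2} = \frac{3025}{9}$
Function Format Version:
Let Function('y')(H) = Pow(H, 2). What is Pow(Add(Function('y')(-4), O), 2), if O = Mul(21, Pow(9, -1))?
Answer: Rational(3025, 9) ≈ 336.11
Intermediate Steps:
O = Rational(7, 3) (O = Mul(21, Rational(1, 9)) = Rational(7, 3) ≈ 2.3333)
Pow(Add(Function('y')(-4), O), 2) = Pow(Add(Pow(-4, 2), Rational(7, 3)), 2) = Pow(Add(16, Rational(7, 3)), 2) = Pow(Rational(55, 3), 2) = Rational(3025, 9)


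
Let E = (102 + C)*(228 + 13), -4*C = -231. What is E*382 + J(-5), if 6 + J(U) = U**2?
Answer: 29413847/2 ≈ 1.4707e+7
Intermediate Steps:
C = 231/4 (C = -1/4*(-231) = 231/4 ≈ 57.750)
J(U) = -6 + U**2
E = 153999/4 (E = (102 + 231/4)*(228 + 13) = (639/4)*241 = 153999/4 ≈ 38500.)
E*382 + J(-5) = (153999/4)*382 + (-6 + (-5)**2) = 29413809/2 + (-6 + 25) = 29413809/2 + 19 = 29413847/2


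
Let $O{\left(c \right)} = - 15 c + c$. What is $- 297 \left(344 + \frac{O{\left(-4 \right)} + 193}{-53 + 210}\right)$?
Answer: $- \frac{16114329}{157} \approx -1.0264 \cdot 10^{5}$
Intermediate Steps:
$O{\left(c \right)} = - 14 c$
$- 297 \left(344 + \frac{O{\left(-4 \right)} + 193}{-53 + 210}\right) = - 297 \left(344 + \frac{\left(-14\right) \left(-4\right) + 193}{-53 + 210}\right) = - 297 \left(344 + \frac{56 + 193}{157}\right) = - 297 \left(344 + 249 \cdot \frac{1}{157}\right) = - 297 \left(344 + \frac{249}{157}\right) = \left(-297\right) \frac{54257}{157} = - \frac{16114329}{157}$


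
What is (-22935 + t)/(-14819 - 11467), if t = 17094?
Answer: 1947/8762 ≈ 0.22221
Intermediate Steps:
(-22935 + t)/(-14819 - 11467) = (-22935 + 17094)/(-14819 - 11467) = -5841/(-26286) = -5841*(-1/26286) = 1947/8762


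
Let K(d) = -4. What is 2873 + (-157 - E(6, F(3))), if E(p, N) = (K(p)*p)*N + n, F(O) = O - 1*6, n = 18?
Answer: 2626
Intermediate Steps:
F(O) = -6 + O (F(O) = O - 6 = -6 + O)
E(p, N) = 18 - 4*N*p (E(p, N) = (-4*p)*N + 18 = -4*N*p + 18 = 18 - 4*N*p)
2873 + (-157 - E(6, F(3))) = 2873 + (-157 - (18 - 4*(-6 + 3)*6)) = 2873 + (-157 - (18 - 4*(-3)*6)) = 2873 + (-157 - (18 + 72)) = 2873 + (-157 - 1*90) = 2873 + (-157 - 90) = 2873 - 247 = 2626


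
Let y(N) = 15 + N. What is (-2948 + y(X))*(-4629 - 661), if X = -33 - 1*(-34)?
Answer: 15510280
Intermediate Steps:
X = 1 (X = -33 + 34 = 1)
(-2948 + y(X))*(-4629 - 661) = (-2948 + (15 + 1))*(-4629 - 661) = (-2948 + 16)*(-5290) = -2932*(-5290) = 15510280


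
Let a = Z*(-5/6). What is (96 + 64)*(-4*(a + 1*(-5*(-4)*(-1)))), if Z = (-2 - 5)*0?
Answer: 12800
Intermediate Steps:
Z = 0 (Z = -7*0 = 0)
a = 0 (a = 0*(-5/6) = 0)
(96 + 64)*(-4*(a + 1*(-5*(-4)*(-1)))) = (96 + 64)*(-4*(0 + 1*(-5*(-4)*(-1)))) = 160*(-4*(0 + 1*(20*(-1)))) = 160*(-4*(0 + 1*(-20))) = 160*(-4*(0 - 20)) = 160*(-4*(-20)) = 160*80 = 12800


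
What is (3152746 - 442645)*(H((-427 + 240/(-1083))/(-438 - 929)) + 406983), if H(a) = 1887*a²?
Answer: 268726074906651549319350/243529419169 ≈ 1.1035e+12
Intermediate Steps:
(3152746 - 442645)*(H((-427 + 240/(-1083))/(-438 - 929)) + 406983) = (3152746 - 442645)*(1887*((-427 + 240/(-1083))/(-438 - 929))² + 406983) = 2710101*(1887*((-427 + 240*(-1/1083))/(-1367))² + 406983) = 2710101*(1887*((-427 - 80/361)*(-1/1367))² + 406983) = 2710101*(1887*(-154227/361*(-1/1367))² + 406983) = 2710101*(1887*(154227/493487)² + 406983) = 2710101*(1887*(23785967529/243529419169) + 406983) = 2710101*(44884120727223/243529419169 + 406983) = 2710101*(99157217722384350/243529419169) = 268726074906651549319350/243529419169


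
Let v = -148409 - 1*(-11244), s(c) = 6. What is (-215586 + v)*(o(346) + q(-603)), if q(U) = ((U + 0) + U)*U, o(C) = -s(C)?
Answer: -256524760212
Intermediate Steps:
o(C) = -6 (o(C) = -1*6 = -6)
q(U) = 2*U² (q(U) = (U + U)*U = (2*U)*U = 2*U²)
v = -137165 (v = -148409 + 11244 = -137165)
(-215586 + v)*(o(346) + q(-603)) = (-215586 - 137165)*(-6 + 2*(-603)²) = -352751*(-6 + 2*363609) = -352751*(-6 + 727218) = -352751*727212 = -256524760212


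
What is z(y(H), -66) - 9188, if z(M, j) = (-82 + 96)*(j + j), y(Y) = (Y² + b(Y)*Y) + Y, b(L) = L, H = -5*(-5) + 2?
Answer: -11036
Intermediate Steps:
H = 27 (H = 25 + 2 = 27)
y(Y) = Y + 2*Y² (y(Y) = (Y² + Y*Y) + Y = (Y² + Y²) + Y = 2*Y² + Y = Y + 2*Y²)
z(M, j) = 28*j (z(M, j) = 14*(2*j) = 28*j)
z(y(H), -66) - 9188 = 28*(-66) - 9188 = -1848 - 9188 = -11036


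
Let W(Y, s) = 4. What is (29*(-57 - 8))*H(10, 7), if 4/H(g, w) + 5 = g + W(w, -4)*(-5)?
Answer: 1508/3 ≈ 502.67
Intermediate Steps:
H(g, w) = 4/(-25 + g) (H(g, w) = 4/(-5 + (g + 4*(-5))) = 4/(-5 + (g - 20)) = 4/(-5 + (-20 + g)) = 4/(-25 + g))
(29*(-57 - 8))*H(10, 7) = (29*(-57 - 8))*(4/(-25 + 10)) = (29*(-65))*(4/(-15)) = -7540*(-1)/15 = -1885*(-4/15) = 1508/3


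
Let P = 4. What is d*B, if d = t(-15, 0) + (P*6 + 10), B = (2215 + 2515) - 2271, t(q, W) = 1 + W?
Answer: 86065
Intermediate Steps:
B = 2459 (B = 4730 - 2271 = 2459)
d = 35 (d = (1 + 0) + (4*6 + 10) = 1 + (24 + 10) = 1 + 34 = 35)
d*B = 35*2459 = 86065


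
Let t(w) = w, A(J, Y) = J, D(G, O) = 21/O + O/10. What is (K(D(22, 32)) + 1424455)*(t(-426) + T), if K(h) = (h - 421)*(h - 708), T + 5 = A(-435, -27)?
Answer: -19045727825697/12800 ≈ -1.4879e+9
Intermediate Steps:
D(G, O) = 21/O + O/10 (D(G, O) = 21/O + O*(⅒) = 21/O + O/10)
T = -440 (T = -5 - 435 = -440)
K(h) = (-708 + h)*(-421 + h) (K(h) = (-421 + h)*(-708 + h) = (-708 + h)*(-421 + h))
(K(D(22, 32)) + 1424455)*(t(-426) + T) = ((298068 + (21/32 + (⅒)*32)² - 1129*(21/32 + (⅒)*32)) + 1424455)*(-426 - 440) = ((298068 + (21*(1/32) + 16/5)² - 1129*(21*(1/32) + 16/5)) + 1424455)*(-866) = ((298068 + (21/32 + 16/5)² - 1129*(21/32 + 16/5)) + 1424455)*(-866) = ((298068 + (617/160)² - 1129*617/160) + 1424455)*(-866) = ((298068 + 380689/25600 - 696593/160) + 1424455)*(-866) = (7519466609/25600 + 1424455)*(-866) = (43985514609/25600)*(-866) = -19045727825697/12800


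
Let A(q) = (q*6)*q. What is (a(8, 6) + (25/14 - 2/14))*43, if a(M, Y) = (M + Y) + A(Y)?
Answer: 139449/14 ≈ 9960.6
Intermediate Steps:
A(q) = 6*q**2 (A(q) = (6*q)*q = 6*q**2)
a(M, Y) = M + Y + 6*Y**2 (a(M, Y) = (M + Y) + 6*Y**2 = M + Y + 6*Y**2)
(a(8, 6) + (25/14 - 2/14))*43 = ((8 + 6 + 6*6**2) + (25/14 - 2/14))*43 = ((8 + 6 + 6*36) + (25*(1/14) - 2*1/14))*43 = ((8 + 6 + 216) + (25/14 - 1/7))*43 = (230 + 23/14)*43 = (3243/14)*43 = 139449/14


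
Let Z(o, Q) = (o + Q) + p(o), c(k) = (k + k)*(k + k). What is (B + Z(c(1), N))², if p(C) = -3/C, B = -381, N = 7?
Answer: 2199289/16 ≈ 1.3746e+5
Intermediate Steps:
c(k) = 4*k² (c(k) = (2*k)*(2*k) = 4*k²)
Z(o, Q) = Q + o - 3/o (Z(o, Q) = (o + Q) - 3/o = (Q + o) - 3/o = Q + o - 3/o)
(B + Z(c(1), N))² = (-381 + (7 + 4*1² - 3/(4*1²)))² = (-381 + (7 + 4*1 - 3/(4*1)))² = (-381 + (7 + 4 - 3/4))² = (-381 + (7 + 4 - 3*¼))² = (-381 + (7 + 4 - ¾))² = (-381 + 41/4)² = (-1483/4)² = 2199289/16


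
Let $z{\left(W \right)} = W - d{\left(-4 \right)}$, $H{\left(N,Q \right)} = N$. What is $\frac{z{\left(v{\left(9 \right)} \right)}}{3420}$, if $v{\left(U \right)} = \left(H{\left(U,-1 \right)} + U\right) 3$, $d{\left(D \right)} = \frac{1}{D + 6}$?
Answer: $\frac{107}{6840} \approx 0.015643$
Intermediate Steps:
$d{\left(D \right)} = \frac{1}{6 + D}$
$v{\left(U \right)} = 6 U$ ($v{\left(U \right)} = \left(U + U\right) 3 = 2 U 3 = 6 U$)
$z{\left(W \right)} = - \frac{1}{2} + W$ ($z{\left(W \right)} = W - \frac{1}{6 - 4} = W - \frac{1}{2} = - \frac{1}{2} + W$)
$\frac{z{\left(v{\left(9 \right)} \right)}}{3420} = \frac{- \frac{1}{2} + 6 \cdot 9}{3420} = \left(- \frac{1}{2} + 54\right) \frac{1}{3420} = \frac{107}{2} \cdot \frac{1}{3420} = \frac{107}{6840}$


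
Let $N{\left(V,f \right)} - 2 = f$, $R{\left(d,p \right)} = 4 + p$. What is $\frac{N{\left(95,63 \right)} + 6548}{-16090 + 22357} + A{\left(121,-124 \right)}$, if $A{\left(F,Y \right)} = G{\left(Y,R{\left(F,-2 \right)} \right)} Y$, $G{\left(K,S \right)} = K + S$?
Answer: $\frac{94813789}{6267} \approx 15129.0$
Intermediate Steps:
$N{\left(V,f \right)} = 2 + f$
$A{\left(F,Y \right)} = Y \left(2 + Y\right)$ ($A{\left(F,Y \right)} = \left(Y + \left(4 - 2\right)\right) Y = \left(Y + 2\right) Y = \left(2 + Y\right) Y = Y \left(2 + Y\right)$)
$\frac{N{\left(95,63 \right)} + 6548}{-16090 + 22357} + A{\left(121,-124 \right)} = \frac{\left(2 + 63\right) + 6548}{-16090 + 22357} - 124 \left(2 - 124\right) = \frac{65 + 6548}{6267} - -15128 = 6613 \cdot \frac{1}{6267} + 15128 = \frac{6613}{6267} + 15128 = \frac{94813789}{6267}$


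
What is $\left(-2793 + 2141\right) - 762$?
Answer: $-1414$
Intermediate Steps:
$\left(-2793 + 2141\right) - 762 = -652 - 762 = -1414$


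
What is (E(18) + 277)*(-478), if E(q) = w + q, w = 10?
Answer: -145790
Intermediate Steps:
E(q) = 10 + q
(E(18) + 277)*(-478) = ((10 + 18) + 277)*(-478) = (28 + 277)*(-478) = 305*(-478) = -145790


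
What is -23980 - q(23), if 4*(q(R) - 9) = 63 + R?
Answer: -48021/2 ≈ -24011.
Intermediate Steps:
q(R) = 99/4 + R/4 (q(R) = 9 + (63 + R)/4 = 9 + (63/4 + R/4) = 99/4 + R/4)
-23980 - q(23) = -23980 - (99/4 + (1/4)*23) = -23980 - (99/4 + 23/4) = -23980 - 1*61/2 = -23980 - 61/2 = -48021/2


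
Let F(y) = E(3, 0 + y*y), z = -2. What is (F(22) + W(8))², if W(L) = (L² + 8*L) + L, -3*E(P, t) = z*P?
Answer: 19044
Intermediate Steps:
E(P, t) = 2*P/3 (E(P, t) = -(-2)*P/3 = 2*P/3)
F(y) = 2 (F(y) = (⅔)*3 = 2)
W(L) = L² + 9*L
(F(22) + W(8))² = (2 + 8*(9 + 8))² = (2 + 8*17)² = (2 + 136)² = 138² = 19044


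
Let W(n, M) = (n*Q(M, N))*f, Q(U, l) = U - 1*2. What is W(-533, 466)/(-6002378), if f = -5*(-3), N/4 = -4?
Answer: 1854840/3001189 ≈ 0.61804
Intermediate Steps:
N = -16 (N = 4*(-4) = -16)
f = 15
Q(U, l) = -2 + U (Q(U, l) = U - 2 = -2 + U)
W(n, M) = 15*n*(-2 + M) (W(n, M) = (n*(-2 + M))*15 = 15*n*(-2 + M))
W(-533, 466)/(-6002378) = (15*(-533)*(-2 + 466))/(-6002378) = (15*(-533)*464)*(-1/6002378) = -3709680*(-1/6002378) = 1854840/3001189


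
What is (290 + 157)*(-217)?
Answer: -96999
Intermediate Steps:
(290 + 157)*(-217) = 447*(-217) = -96999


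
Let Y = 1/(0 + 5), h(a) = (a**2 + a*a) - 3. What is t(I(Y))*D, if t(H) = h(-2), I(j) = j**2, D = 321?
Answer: 1605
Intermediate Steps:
h(a) = -3 + 2*a**2 (h(a) = (a**2 + a**2) - 3 = 2*a**2 - 3 = -3 + 2*a**2)
Y = 1/5 ≈ 0.20000
t(H) = 5 (t(H) = -3 + 2*(-2)**2 = -3 + 2*4 = -3 + 8 = 5)
t(I(Y))*D = 5*321 = 1605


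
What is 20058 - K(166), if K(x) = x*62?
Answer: 9766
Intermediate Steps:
K(x) = 62*x
20058 - K(166) = 20058 - 62*166 = 20058 - 1*10292 = 20058 - 10292 = 9766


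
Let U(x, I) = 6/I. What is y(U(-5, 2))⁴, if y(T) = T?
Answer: 81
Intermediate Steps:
y(U(-5, 2))⁴ = (6/2)⁴ = (6*(½))⁴ = 3⁴ = 81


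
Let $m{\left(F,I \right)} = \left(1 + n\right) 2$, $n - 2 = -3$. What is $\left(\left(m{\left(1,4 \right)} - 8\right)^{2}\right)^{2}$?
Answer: $4096$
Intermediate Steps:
$n = -1$ ($n = 2 - 3 = -1$)
$m{\left(F,I \right)} = 0$ ($m{\left(F,I \right)} = \left(1 - 1\right) 2 = 0 \cdot 2 = 0$)
$\left(\left(m{\left(1,4 \right)} - 8\right)^{2}\right)^{2} = \left(\left(0 - 8\right)^{2}\right)^{2} = \left(\left(-8\right)^{2}\right)^{2} = 64^{2} = 4096$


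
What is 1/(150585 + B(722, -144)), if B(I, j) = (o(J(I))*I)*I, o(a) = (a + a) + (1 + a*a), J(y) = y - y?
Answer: 1/671869 ≈ 1.4884e-6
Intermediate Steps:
J(y) = 0
o(a) = 1 + a**2 + 2*a (o(a) = 2*a + (1 + a**2) = 1 + a**2 + 2*a)
B(I, j) = I**2 (B(I, j) = ((1 + 0**2 + 2*0)*I)*I = ((1 + 0 + 0)*I)*I = (1*I)*I = I*I = I**2)
1/(150585 + B(722, -144)) = 1/(150585 + 722**2) = 1/(150585 + 521284) = 1/671869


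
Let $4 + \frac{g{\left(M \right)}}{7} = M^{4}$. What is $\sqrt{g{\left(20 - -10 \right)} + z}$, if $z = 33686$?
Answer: $\sqrt{5703658} \approx 2388.2$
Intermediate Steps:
$g{\left(M \right)} = -28 + 7 M^{4}$
$\sqrt{g{\left(20 - -10 \right)} + z} = \sqrt{\left(-28 + 7 \left(20 - -10\right)^{4}\right) + 33686} = \sqrt{\left(-28 + 7 \left(20 + 10\right)^{4}\right) + 33686} = \sqrt{\left(-28 + 7 \cdot 30^{4}\right) + 33686} = \sqrt{\left(-28 + 7 \cdot 810000\right) + 33686} = \sqrt{\left(-28 + 5670000\right) + 33686} = \sqrt{5669972 + 33686} = \sqrt{5703658}$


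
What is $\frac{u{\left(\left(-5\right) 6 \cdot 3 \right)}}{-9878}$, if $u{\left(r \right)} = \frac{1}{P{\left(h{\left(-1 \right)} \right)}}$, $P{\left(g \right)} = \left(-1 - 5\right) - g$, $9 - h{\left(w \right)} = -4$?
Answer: $\frac{1}{187682} \approx 5.3282 \cdot 10^{-6}$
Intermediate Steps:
$h{\left(w \right)} = 13$ ($h{\left(w \right)} = 9 - -4 = 9 + 4 = 13$)
$P{\left(g \right)} = -6 - g$
$u{\left(r \right)} = - \frac{1}{19}$ ($u{\left(r \right)} = \frac{1}{-6 - 13} = \frac{1}{-19} = - \frac{1}{19}$)
$\frac{u{\left(\left(-5\right) 6 \cdot 3 \right)}}{-9878} = - \frac{1}{19 \left(-9878\right)} = \left(- \frac{1}{19}\right) \left(- \frac{1}{9878}\right) = \frac{1}{187682}$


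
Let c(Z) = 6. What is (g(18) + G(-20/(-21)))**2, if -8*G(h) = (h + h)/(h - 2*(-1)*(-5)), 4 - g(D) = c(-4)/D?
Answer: 177241/12996 ≈ 13.638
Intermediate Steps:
g(D) = 4 - 6/D
G(h) = -h/(4*(-10 + h)) (G(h) = -(h + h)/(8*(h - 2*(-1)*(-5))) = -2*h/(8*(h + 2*(-5))) = -2*h/(8*(h - 10)) = -2*h/(8*(-10 + h)) = -h/(4*(-10 + h)))
(g(18) + G(-20/(-21)))**2 = ((4 - 6/18) - (-20/(-21))/(-40 + 4*(-20/(-21))))**2 = ((4 - 6*1/18) - (-20*(-1/21))/(-40 + 4*(-20*(-1/21))))**2 = ((4 - 1/3) - 1*20/21/(-40 + 4*(20/21)))**2 = (11/3 - 1*20/21/(-40 + 80/21))**2 = (11/3 - 1*20/21/(-760/21))**2 = (11/3 - 1*20/21*(-21/760))**2 = (11/3 + 1/38)**2 = (421/114)**2 = 177241/12996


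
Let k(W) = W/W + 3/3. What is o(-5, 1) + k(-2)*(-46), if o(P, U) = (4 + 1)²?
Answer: -67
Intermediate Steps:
k(W) = 2 (k(W) = 1 + 3*(⅓) = 1 + 1 = 2)
o(P, U) = 25 (o(P, U) = 5² = 25)
o(-5, 1) + k(-2)*(-46) = 25 + 2*(-46) = 25 - 92 = -67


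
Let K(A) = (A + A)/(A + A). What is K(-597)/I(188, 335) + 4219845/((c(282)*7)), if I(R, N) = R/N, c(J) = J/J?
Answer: 113333315/188 ≈ 6.0284e+5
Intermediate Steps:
K(A) = 1 (K(A) = (2*A)/((2*A)) = (2*A)*(1/(2*A)) = 1)
c(J) = 1
K(-597)/I(188, 335) + 4219845/((c(282)*7)) = 1/(188/335) + 4219845/((1*7)) = 1/(188*(1/335)) + 4219845/7 = 1/(188/335) + 4219845*(⅐) = 1*(335/188) + 602835 = 335/188 + 602835 = 113333315/188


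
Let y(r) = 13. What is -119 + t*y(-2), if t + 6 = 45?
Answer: 388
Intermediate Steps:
t = 39 (t = -6 + 45 = 39)
-119 + t*y(-2) = -119 + 39*13 = -119 + 507 = 388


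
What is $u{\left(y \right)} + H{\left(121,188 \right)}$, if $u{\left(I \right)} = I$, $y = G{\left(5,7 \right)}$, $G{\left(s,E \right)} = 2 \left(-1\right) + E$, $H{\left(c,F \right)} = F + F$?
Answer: $381$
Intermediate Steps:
$H{\left(c,F \right)} = 2 F$
$G{\left(s,E \right)} = -2 + E$
$y = 5$ ($y = -2 + 7 = 5$)
$u{\left(y \right)} + H{\left(121,188 \right)} = 5 + 2 \cdot 188 = 5 + 376 = 381$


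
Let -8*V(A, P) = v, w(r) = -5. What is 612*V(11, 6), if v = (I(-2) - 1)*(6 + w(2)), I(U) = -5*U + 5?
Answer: -1071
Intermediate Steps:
I(U) = 5 - 5*U
v = 14 (v = ((5 - 5*(-2)) - 1)*(6 - 5) = ((5 + 10) - 1)*1 = (15 - 1)*1 = 14*1 = 14)
V(A, P) = -7/4 (V(A, P) = -⅛*14 = -7/4)
612*V(11, 6) = 612*(-7/4) = -1071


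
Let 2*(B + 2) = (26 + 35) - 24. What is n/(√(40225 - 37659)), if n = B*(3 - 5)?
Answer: -33*√2566/2566 ≈ -0.65146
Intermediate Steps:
B = 33/2 (B = -2 + ((26 + 35) - 24)/2 = -2 + (61 - 24)/2 = -2 + (½)*37 = -2 + 37/2 = 33/2 ≈ 16.500)
n = -33 (n = 33*(3 - 5)/2 = (33/2)*(-2) = -33)
n/(√(40225 - 37659)) = -33/√(40225 - 37659) = -33*√2566/2566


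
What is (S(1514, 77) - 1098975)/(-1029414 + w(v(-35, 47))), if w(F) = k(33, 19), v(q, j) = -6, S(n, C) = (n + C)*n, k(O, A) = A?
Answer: -1309799/1029395 ≈ -1.2724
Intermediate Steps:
S(n, C) = n*(C + n) (S(n, C) = (C + n)*n = n*(C + n))
w(F) = 19
(S(1514, 77) - 1098975)/(-1029414 + w(v(-35, 47))) = (1514*(77 + 1514) - 1098975)/(-1029414 + 19) = (1514*1591 - 1098975)/(-1029395) = (2408774 - 1098975)*(-1/1029395) = 1309799*(-1/1029395) = -1309799/1029395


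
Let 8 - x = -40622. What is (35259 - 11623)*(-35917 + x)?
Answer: 111396468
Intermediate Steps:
x = 40630 (x = 8 - 1*(-40622) = 8 + 40622 = 40630)
(35259 - 11623)*(-35917 + x) = (35259 - 11623)*(-35917 + 40630) = 23636*4713 = 111396468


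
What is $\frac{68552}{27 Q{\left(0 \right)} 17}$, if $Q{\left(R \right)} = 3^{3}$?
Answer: $\frac{68552}{12393} \approx 5.5315$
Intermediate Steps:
$Q{\left(R \right)} = 27$
$\frac{68552}{27 Q{\left(0 \right)} 17} = \frac{68552}{27 \cdot 27 \cdot 17} = \frac{68552}{729 \cdot 17} = \frac{68552}{12393}$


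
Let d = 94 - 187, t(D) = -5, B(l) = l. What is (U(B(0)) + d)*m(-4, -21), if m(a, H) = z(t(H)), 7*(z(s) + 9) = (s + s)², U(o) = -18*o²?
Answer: -3441/7 ≈ -491.57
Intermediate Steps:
d = -93
z(s) = -9 + 4*s²/7 (z(s) = -9 + (s + s)²/7 = -9 + (2*s)²/7 = -9 + (4*s²)/7 = -9 + 4*s²/7)
m(a, H) = 37/7 (m(a, H) = -9 + (4/7)*(-5)² = -9 + (4/7)*25 = -9 + 100/7 = 37/7)
(U(B(0)) + d)*m(-4, -21) = (-18*0² - 93)*(37/7) = (-18*0 - 93)*(37/7) = (0 - 93)*(37/7) = -93*37/7 = -3441/7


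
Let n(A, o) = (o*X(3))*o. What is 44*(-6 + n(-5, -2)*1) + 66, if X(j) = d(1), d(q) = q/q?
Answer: -22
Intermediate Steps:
d(q) = 1
X(j) = 1
n(A, o) = o² (n(A, o) = (o*1)*o = o*o = o²)
44*(-6 + n(-5, -2)*1) + 66 = 44*(-6 + (-2)²*1) + 66 = 44*(-6 + 4*1) + 66 = 44*(-6 + 4) + 66 = 44*(-2) + 66 = -88 + 66 = -22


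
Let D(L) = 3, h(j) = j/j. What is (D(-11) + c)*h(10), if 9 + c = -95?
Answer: -101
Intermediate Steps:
h(j) = 1
c = -104 (c = -9 - 95 = -104)
(D(-11) + c)*h(10) = (3 - 104)*1 = -101*1 = -101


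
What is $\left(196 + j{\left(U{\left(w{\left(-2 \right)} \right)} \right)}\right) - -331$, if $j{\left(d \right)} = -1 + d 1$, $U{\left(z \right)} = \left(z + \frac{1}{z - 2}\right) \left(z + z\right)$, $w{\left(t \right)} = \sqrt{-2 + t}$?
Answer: $519 - i \approx 519.0 - 1.0 i$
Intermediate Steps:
$U{\left(z \right)} = 2 z \left(z + \frac{1}{-2 + z}\right)$ ($U{\left(z \right)} = \left(z + \frac{1}{-2 + z}\right) 2 z = 2 z \left(z + \frac{1}{-2 + z}\right)$)
$j{\left(d \right)} = -1 + d$
$\left(196 + j{\left(U{\left(w{\left(-2 \right)} \right)} \right)}\right) - -331 = \left(196 - \left(1 - \frac{2 \sqrt{-2 - 2} \left(1 + \left(\sqrt{-2 - 2}\right)^{2} - 2 \sqrt{-2 - 2}\right)}{-2 + \sqrt{-2 - 2}}\right)\right) - -331 = \left(196 - \left(1 - \frac{2 \sqrt{-4} \left(1 + \left(\sqrt{-4}\right)^{2} - 2 \sqrt{-4}\right)}{-2 + \sqrt{-4}}\right)\right) + 331 = \left(196 - \left(1 - \frac{2 \cdot 2 i \left(1 + \left(2 i\right)^{2} - 2 \cdot 2 i\right)}{-2 + 2 i}\right)\right) + 331 = \left(196 - \left(1 - 2 \cdot 2 i \frac{-2 - 2 i}{8} \left(1 - 4 - 4 i\right)\right)\right) + 331 = \left(196 - \left(1 - 2 \cdot 2 i \frac{-2 - 2 i}{8} \left(-3 - 4 i\right)\right)\right) + 331 = \left(196 - \left(1 - \frac{i \left(-3 - 4 i\right) \left(-2 - 2 i\right)}{2}\right)\right) + 331 = \left(195 + \frac{i \left(-3 - 4 i\right) \left(-2 - 2 i\right)}{2}\right) + 331 = 526 + \frac{i \left(-3 - 4 i\right) \left(-2 - 2 i\right)}{2}$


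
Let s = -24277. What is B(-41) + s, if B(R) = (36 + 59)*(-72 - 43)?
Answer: -35202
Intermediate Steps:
B(R) = -10925 (B(R) = 95*(-115) = -10925)
B(-41) + s = -10925 - 24277 = -35202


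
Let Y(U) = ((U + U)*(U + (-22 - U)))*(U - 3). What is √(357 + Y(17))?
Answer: 17*I*√35 ≈ 100.57*I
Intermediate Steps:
Y(U) = -44*U*(-3 + U) (Y(U) = ((2*U)*(-22))*(-3 + U) = (-44*U)*(-3 + U) = -44*U*(-3 + U))
√(357 + Y(17)) = √(357 + 44*17*(3 - 1*17)) = √(357 + 44*17*(3 - 17)) = √(357 + 44*17*(-14)) = √(357 - 10472) = √(-10115) = 17*I*√35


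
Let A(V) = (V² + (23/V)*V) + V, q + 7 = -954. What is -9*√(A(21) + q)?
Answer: -18*I*√119 ≈ -196.36*I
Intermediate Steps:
q = -961 (q = -7 - 954 = -961)
A(V) = 23 + V + V² (A(V) = (V² + 23) + V = (23 + V²) + V = 23 + V + V²)
-9*√(A(21) + q) = -9*√((23 + 21 + 21²) - 961) = -9*√((23 + 21 + 441) - 961) = -9*√(485 - 961) = -18*I*√119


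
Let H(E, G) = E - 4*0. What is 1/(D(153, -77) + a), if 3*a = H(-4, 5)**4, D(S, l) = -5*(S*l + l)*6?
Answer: 3/1067476 ≈ 2.8104e-6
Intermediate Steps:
H(E, G) = E (H(E, G) = E + 0 = E)
D(S, l) = -30*l - 30*S*l (D(S, l) = -5*(l + S*l)*6 = (-5*l - 5*S*l)*6 = -30*l - 30*S*l)
a = 256/3 (a = (1/3)*(-4)**4 = (1/3)*256 = 256/3 ≈ 85.333)
1/(D(153, -77) + a) = 1/(-30*(-77)*(1 + 153) + 256/3) = 1/(-30*(-77)*154 + 256/3) = 1/(355740 + 256/3) = 1/(1067476/3) = 3/1067476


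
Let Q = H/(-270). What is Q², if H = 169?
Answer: 28561/72900 ≈ 0.39178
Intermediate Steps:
Q = -169/270 (Q = 169/(-270) = 169*(-1/270) = -169/270 ≈ -0.62593)
Q² = (-169/270)² = 28561/72900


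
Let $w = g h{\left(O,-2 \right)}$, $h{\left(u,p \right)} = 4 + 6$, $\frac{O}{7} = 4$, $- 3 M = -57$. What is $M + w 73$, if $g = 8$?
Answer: $5859$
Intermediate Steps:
$M = 19$ ($M = \left(- \frac{1}{3}\right) \left(-57\right) = 19$)
$O = 28$ ($O = 7 \cdot 4 = 28$)
$h{\left(u,p \right)} = 10$
$w = 80$ ($w = 8 \cdot 10 = 80$)
$M + w 73 = 19 + 80 \cdot 73 = 19 + 5840 = 5859$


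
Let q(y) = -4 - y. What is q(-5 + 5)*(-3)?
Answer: 12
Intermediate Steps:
q(-5 + 5)*(-3) = (-4 - (-5 + 5))*(-3) = (-4 - 1*0)*(-3) = (-4 + 0)*(-3) = -4*(-3) = 12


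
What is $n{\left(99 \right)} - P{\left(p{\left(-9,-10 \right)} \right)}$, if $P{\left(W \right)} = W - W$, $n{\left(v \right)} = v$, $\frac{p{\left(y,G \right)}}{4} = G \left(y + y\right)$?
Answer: $99$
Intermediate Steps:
$p{\left(y,G \right)} = 8 G y$ ($p{\left(y,G \right)} = 4 G \left(y + y\right) = 4 G 2 y = 4 \cdot 2 G y = 8 G y$)
$P{\left(W \right)} = 0$
$n{\left(99 \right)} - P{\left(p{\left(-9,-10 \right)} \right)} = 99 - 0 = 99 + 0 = 99$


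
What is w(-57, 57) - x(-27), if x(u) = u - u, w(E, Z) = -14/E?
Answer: 14/57 ≈ 0.24561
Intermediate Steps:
x(u) = 0
w(-57, 57) - x(-27) = -14/(-57) - 1*0 = -14*(-1/57) + 0 = 14/57 + 0 = 14/57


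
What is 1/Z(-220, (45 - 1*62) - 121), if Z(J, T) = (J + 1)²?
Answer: 1/47961 ≈ 2.0850e-5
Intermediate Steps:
Z(J, T) = (1 + J)²
1/Z(-220, (45 - 1*62) - 121) = 1/((1 - 220)²) = 1/((-219)²) = 1/47961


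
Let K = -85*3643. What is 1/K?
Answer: -1/309655 ≈ -3.2294e-6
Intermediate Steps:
K = -309655
1/K = 1/(-309655) = -1/309655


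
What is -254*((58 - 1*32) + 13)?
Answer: -9906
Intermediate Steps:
-254*((58 - 1*32) + 13) = -254*((58 - 32) + 13) = -254*(26 + 13) = -254*39 = -9906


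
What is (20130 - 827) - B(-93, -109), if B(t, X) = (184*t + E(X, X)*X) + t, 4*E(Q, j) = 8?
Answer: 36726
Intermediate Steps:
E(Q, j) = 2 (E(Q, j) = (¼)*8 = 2)
B(t, X) = 2*X + 185*t (B(t, X) = (184*t + 2*X) + t = (2*X + 184*t) + t = 2*X + 185*t)
(20130 - 827) - B(-93, -109) = (20130 - 827) - (2*(-109) + 185*(-93)) = 19303 - (-218 - 17205) = 19303 - 1*(-17423) = 19303 + 17423 = 36726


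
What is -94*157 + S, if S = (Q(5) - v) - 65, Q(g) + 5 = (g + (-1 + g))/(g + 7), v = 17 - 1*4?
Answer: -59361/4 ≈ -14840.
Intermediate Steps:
v = 13 (v = 17 - 4 = 13)
Q(g) = -5 + (-1 + 2*g)/(7 + g) (Q(g) = -5 + (g + (-1 + g))/(g + 7) = -5 + (-1 + 2*g)/(7 + g))
S = -329/4 (S = (3*(-12 - 1*5)/(7 + 5) - 1*13) - 65 = (3*(-12 - 5)/12 - 13) - 65 = (3*(1/12)*(-17) - 13) - 65 = (-17/4 - 13) - 65 = -69/4 - 65 = -329/4 ≈ -82.250)
-94*157 + S = -94*157 - 329/4 = -14758 - 329/4 = -59361/4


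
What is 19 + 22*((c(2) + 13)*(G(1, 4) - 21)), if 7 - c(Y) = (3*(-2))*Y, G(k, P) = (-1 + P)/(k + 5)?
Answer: -14413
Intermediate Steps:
G(k, P) = (-1 + P)/(5 + k)
c(Y) = 7 + 6*Y (c(Y) = 7 - 3*(-2)*Y = 7 - (-6)*Y = 7 + 6*Y)
19 + 22*((c(2) + 13)*(G(1, 4) - 21)) = 19 + 22*(((7 + 6*2) + 13)*((-1 + 4)/(5 + 1) - 21)) = 19 + 22*(((7 + 12) + 13)*(3/6 - 21)) = 19 + 22*((19 + 13)*((1/6)*3 - 21)) = 19 + 22*(32*(1/2 - 21)) = 19 + 22*(32*(-41/2)) = 19 + 22*(-656) = 19 - 14432 = -14413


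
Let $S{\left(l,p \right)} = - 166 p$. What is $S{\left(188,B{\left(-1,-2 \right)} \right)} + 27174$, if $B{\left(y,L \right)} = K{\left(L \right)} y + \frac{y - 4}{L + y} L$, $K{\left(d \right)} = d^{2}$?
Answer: $\frac{85174}{3} \approx 28391.0$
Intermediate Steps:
$B{\left(y,L \right)} = y L^{2} + \frac{L \left(-4 + y\right)}{L + y}$ ($B{\left(y,L \right)} = L^{2} y + \frac{y - 4}{L + y} L = y L^{2} + \frac{-4 + y}{L + y} L = y L^{2} + \frac{L \left(-4 + y\right)}{L + y}$)
$S{\left(188,B{\left(-1,-2 \right)} \right)} + 27174 = - 166 \left(- \frac{2 \left(-4 - 1 - 2 \left(-1\right)^{2} - \left(-2\right)^{2}\right)}{-2 - 1}\right) + 27174 = - 166 \left(- \frac{2 \left(-4 - 1 - 2 - 4\right)}{-3}\right) + 27174 = - 166 \left(\left(-2\right) \left(- \frac{1}{3}\right) \left(-4 - 1 - 2 - 4\right)\right) + 27174 = - 166 \left(\left(-2\right) \left(- \frac{1}{3}\right) \left(-11\right)\right) + 27174 = \left(-166\right) \left(- \frac{22}{3}\right) + 27174 = \frac{3652}{3} + 27174 = \frac{85174}{3}$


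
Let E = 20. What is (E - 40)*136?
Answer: -2720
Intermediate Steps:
(E - 40)*136 = (20 - 40)*136 = -20*136 = -2720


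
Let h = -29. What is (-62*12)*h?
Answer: 21576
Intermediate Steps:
(-62*12)*h = -62*12*(-29) = -744*(-29) = 21576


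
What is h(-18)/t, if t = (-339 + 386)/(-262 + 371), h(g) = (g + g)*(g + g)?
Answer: 141264/47 ≈ 3005.6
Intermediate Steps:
h(g) = 4*g**2 (h(g) = (2*g)*(2*g) = 4*g**2)
t = 47/109 ≈ 0.43119
h(-18)/t = (4*(-18)**2)/(47/109) = (4*324)*(109/47) = 1296*(109/47) = 141264/47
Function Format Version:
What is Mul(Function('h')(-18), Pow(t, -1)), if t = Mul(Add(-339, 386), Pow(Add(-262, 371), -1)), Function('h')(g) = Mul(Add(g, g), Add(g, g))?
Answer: Rational(141264, 47) ≈ 3005.6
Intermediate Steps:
Function('h')(g) = Mul(4, Pow(g, 2)) (Function('h')(g) = Mul(Mul(2, g), Mul(2, g)) = Mul(4, Pow(g, 2)))
t = Rational(47, 109) (t = Mul(47, Pow(109, -1)) = Mul(47, Rational(1, 109)) = Rational(47, 109) ≈ 0.43119)
Mul(Function('h')(-18), Pow(t, -1)) = Mul(Mul(4, Pow(-18, 2)), Pow(Rational(47, 109), -1)) = Mul(Mul(4, 324), Rational(109, 47)) = Mul(1296, Rational(109, 47)) = Rational(141264, 47)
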